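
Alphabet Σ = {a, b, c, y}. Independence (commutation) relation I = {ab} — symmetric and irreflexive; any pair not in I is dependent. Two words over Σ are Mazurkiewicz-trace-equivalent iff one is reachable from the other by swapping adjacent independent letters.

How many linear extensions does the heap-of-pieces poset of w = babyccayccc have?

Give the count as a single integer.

3

drop 0:b onto floor
drop 1:a onto floor
drop 2:b onto {0:b}
drop 3:y onto {1:a, 2:b}
drop 4:c onto {3:y}
drop 5:c onto {4:c}
drop 6:a onto {5:c}
drop 7:y onto {6:a}
drop 8:c onto {7:y}
drop 9:c onto {8:c}
drop 10:c onto {9:c}
ground layer = {0:b, 1:a}
drop-orders for the pieces not yet dropped (sum over which currently-grounded one goes next):
  1 to go: {10} 1
  2 to go: {9,10} 1
  3 to go: {8,9,10} 1
  4 to go: {7,8,9,10} 1
  5 to go: {6,7,8,9,10} 1
  6 to go: {5,6,7,8,9,10} 1
  7 to go: {4,5,6,7,8,9,10} 1
  8 to go: {3,4,5,6,7,8,9,10} 1
  9 to go: {1,3,4,5,6,7,8,9,10} 1  {2,3,4,5,6,7,8,9,10} 1
  if 0:b drops first: 2 orders
  if 1:a drops first: 1 orders
heap linearizations: 3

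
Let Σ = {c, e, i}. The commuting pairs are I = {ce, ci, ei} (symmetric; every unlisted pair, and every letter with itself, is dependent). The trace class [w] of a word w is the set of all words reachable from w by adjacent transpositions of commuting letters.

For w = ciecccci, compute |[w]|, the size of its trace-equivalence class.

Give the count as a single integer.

168

piece 0:c — minimal
piece 1:i — minimal
piece 2:e — minimal
piece 3:c rests on {0:c}
piece 4:c rests on {3:c}
piece 5:c rests on {4:c}
piece 6:c rests on {5:c}
piece 7:i rests on {1:i}
minimal pieces: {0:c, 1:i, 2:e}
ways to finish when only these pieces remain (= sum over removing one remaining piece with nothing left below it):
  1 left: {2}→1  {6}→1  {7}→1
  2 left: {1,7}→1  {2,6}→2  {2,7}→2  {5,6}→1  {6,7}→2
  3 left: {1,2,7}→3  {1,6,7}→3  {2,5,6}→3  {2,6,7}→6  {4,5,6}→1  {5,6,7}→3
  4 left: {1,2,6,7}→12  {1,5,6,7}→6  {2,4,5,6}→4  {2,5,6,7}→12  {3,4,5,6}→1  {4,5,6,7}→4
  5 left: {0,3,4,5,6}→1  {1,2,5,6,7}→30  {1,4,5,6,7}→10  {2,3,4,5,6}→5  {2,4,5,6,7}→20  {3,4,5,6,7}→5
  6 left: {0,2,3,4,5,6}→6  {0,3,4,5,6,7}→6  {1,2,4,5,6,7}→60  {1,3,4,5,6,7}→15  {2,3,4,5,6,7}→30
  placing 0:c first → 105 extensions
  placing 1:i first → 42 extensions
  placing 2:e first → 21 extensions
total linear extensions = 168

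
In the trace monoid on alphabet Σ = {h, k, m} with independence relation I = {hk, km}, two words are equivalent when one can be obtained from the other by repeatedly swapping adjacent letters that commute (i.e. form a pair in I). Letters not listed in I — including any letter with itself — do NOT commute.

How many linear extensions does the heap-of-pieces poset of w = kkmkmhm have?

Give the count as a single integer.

piece 0:k — minimal
piece 1:k rests on {0:k}
piece 2:m — minimal
piece 3:k rests on {1:k}
piece 4:m rests on {2:m}
piece 5:h rests on {4:m}
piece 6:m rests on {5:h}
minimal pieces: {0:k, 2:m}
ways to finish when only these pieces remain (= sum over removing one remaining piece with nothing left below it):
  1 left: {3}→1  {6}→1
  2 left: {1,3}→1  {3,6}→2  {5,6}→1
  3 left: {0,1,3}→1  {1,3,6}→3  {3,5,6}→3  {4,5,6}→1
  4 left: {0,1,3,6}→4  {1,3,5,6}→6  {2,4,5,6}→1  {3,4,5,6}→4
  5 left: {0,1,3,5,6}→10  {1,3,4,5,6}→10  {2,3,4,5,6}→5
  placing 0:k first → 15 extensions
  placing 2:m first → 20 extensions
total linear extensions = 35

35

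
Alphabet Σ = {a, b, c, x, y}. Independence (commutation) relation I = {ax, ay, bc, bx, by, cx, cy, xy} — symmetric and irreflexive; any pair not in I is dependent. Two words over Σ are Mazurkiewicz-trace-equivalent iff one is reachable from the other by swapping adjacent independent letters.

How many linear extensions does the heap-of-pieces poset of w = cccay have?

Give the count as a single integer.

5

piece 0:c — minimal
piece 1:c rests on {0:c}
piece 2:c rests on {1:c}
piece 3:a rests on {2:c}
piece 4:y — minimal
minimal pieces: {0:c, 4:y}
ways to finish when only these pieces remain (= sum over removing one remaining piece with nothing left below it):
  1 left: {3}→1  {4}→1
  2 left: {2,3}→1  {3,4}→2
  3 left: {1,2,3}→1  {2,3,4}→3
  placing 0:c first → 4 extensions
  placing 4:y first → 1 extensions
total linear extensions = 5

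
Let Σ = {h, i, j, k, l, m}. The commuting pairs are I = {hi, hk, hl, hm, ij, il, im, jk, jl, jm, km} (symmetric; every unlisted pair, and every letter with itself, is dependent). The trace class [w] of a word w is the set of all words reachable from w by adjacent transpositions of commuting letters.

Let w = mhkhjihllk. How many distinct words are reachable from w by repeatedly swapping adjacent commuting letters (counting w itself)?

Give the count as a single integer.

#0=m has no predecessor
#1=h has no predecessor
#2=k has no predecessor
#3=h depends on [1:h]
#4=j depends on [3:h]
#5=i depends on [2:k]
#6=h depends on [4:j]
#7=l depends on [0:m, 2:k]
#8=l depends on [7:l]
#9=k depends on [5:i, 8:l]
sources: [0:m, 1:h, 2:k]
N(rest) = Σ N(rest − s) over sources s of rest; N(one piece) = 1:
  size 1 → [6]=1  [9]=1
  size 2 → [4,6]=1  [5,9]=1  [6,9]=2  [8,9]=1
  size 3 → [3,4,6]=1  [4,6,9]=3  [5,6,9]=3  [5,8,9]=2  [6,8,9]=3  [7,8,9]=1
  size 4 → [0,7,8,9]=1  [1,3,4,6]=1  [3,4,6,9]=4  [4,5,6,9]=6  [4,6,8,9]=6  [5,6,8,9]=8  [5,7,8,9]=3  [6,7,8,9]=4
  size 5 → [0,5,7,8,9]=4  [0,6,7,8,9]=5  [1,3,4,6,9]=5  [2,5,7,8,9]=3  [3,4,5,6,9]=10  [3,4,6,8,9]=10  [4,5,6,8,9]=20  [4,6,7,8,9]=10  [5,6,7,8,9]=15
  size 6 → [0,2,5,7,8,9]=7  [0,4,6,7,8,9]=15  [0,5,6,7,8,9]=24  [1,3,4,5,6,9]=15  [1,3,4,6,8,9]=15  [2,5,6,7,8,9]=18  [3,4,5,6,8,9]=40  [3,4,6,7,8,9]=20  [4,5,6,7,8,9]=45
  size 7 → [0,2,5,6,7,8,9]=49  [0,3,4,6,7,8,9]=35  [0,4,5,6,7,8,9]=84  [1,3,4,5,6,8,9]=70  [1,3,4,6,7,8,9]=35  [2,4,5,6,7,8,9]=63  [3,4,5,6,7,8,9]=105
  size 8 → [0,1,3,4,6,7,8,9]=70  [0,2,4,5,6,7,8,9]=196  [0,3,4,5,6,7,8,9]=224  [1,3,4,5,6,7,8,9]=210  [2,3,4,5,6,7,8,9]=168
  first=0(m) contributes 378
  first=1(h) contributes 588
  first=2(k) contributes 504
|[w]| = 1470

1470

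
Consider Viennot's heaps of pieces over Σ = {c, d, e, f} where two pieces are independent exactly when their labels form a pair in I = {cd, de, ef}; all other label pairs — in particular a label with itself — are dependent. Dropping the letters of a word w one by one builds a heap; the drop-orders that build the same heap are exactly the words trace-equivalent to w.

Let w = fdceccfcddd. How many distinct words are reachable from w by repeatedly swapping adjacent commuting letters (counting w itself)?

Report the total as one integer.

20

#0=f has no predecessor
#1=d depends on [0:f]
#2=c depends on [0:f]
#3=e depends on [2:c]
#4=c depends on [3:e]
#5=c depends on [4:c]
#6=f depends on [1:d, 5:c]
#7=c depends on [6:f]
#8=d depends on [6:f]
#9=d depends on [8:d]
#10=d depends on [9:d]
sources: [0:f]
N(rest) = Σ N(rest − s) over sources s of rest; N(one piece) = 1:
  size 1 → [7]=1  [10]=1
  size 2 → [7,10]=2  [9,10]=1
  size 3 → [7,9,10]=3  [8,9,10]=1
  size 4 → [7,8,9,10]=4
  size 5 → [6,7,8,9,10]=4
  size 6 → [1,6,7,8,9,10]=4  [5,6,7,8,9,10]=4
  size 7 → [1,5,6,7,8,9,10]=8  [4,5,6,7,8,9,10]=4
  size 8 → [1,4,5,6,7,8,9,10]=12  [3,4,5,6,7,8,9,10]=4
  size 9 → [1,3,4,5,6,7,8,9,10]=16  [2,3,4,5,6,7,8,9,10]=4
  first=0(f) contributes 20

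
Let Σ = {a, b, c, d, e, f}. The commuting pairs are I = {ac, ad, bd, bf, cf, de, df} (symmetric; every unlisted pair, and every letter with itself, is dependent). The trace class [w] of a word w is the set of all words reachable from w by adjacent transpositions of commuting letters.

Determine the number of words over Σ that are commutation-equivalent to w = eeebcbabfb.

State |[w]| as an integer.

piece 0:e — minimal
piece 1:e rests on {0:e}
piece 2:e rests on {1:e}
piece 3:b rests on {2:e}
piece 4:c rests on {3:b}
piece 5:b rests on {4:c}
piece 6:a rests on {5:b}
piece 7:b rests on {6:a}
piece 8:f rests on {6:a}
piece 9:b rests on {7:b}
minimal pieces: {0:e}
ways to finish when only these pieces remain (= sum over removing one remaining piece with nothing left below it):
  1 left: {8}→1  {9}→1
  2 left: {7,9}→1  {8,9}→2
  3 left: {7,8,9}→3
  4 left: {6,7,8,9}→3
  5 left: {5,6,7,8,9}→3
  6 left: {4,5,6,7,8,9}→3
  7 left: {3,4,5,6,7,8,9}→3
  8 left: {2,3,4,5,6,7,8,9}→3
  placing 0:e first → 3 extensions

3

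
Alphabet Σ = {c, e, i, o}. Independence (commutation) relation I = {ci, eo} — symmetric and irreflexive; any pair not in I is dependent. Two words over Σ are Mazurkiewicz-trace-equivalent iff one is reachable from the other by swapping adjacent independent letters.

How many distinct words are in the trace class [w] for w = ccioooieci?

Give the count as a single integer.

drop 0:c onto floor
drop 1:c onto {0:c}
drop 2:i onto floor
drop 3:o onto {1:c, 2:i}
drop 4:o onto {3:o}
drop 5:o onto {4:o}
drop 6:i onto {5:o}
drop 7:e onto {6:i}
drop 8:c onto {7:e}
drop 9:i onto {7:e}
ground layer = {0:c, 2:i}
drop-orders for the pieces not yet dropped (sum over which currently-grounded one goes next):
  1 to go: {8} 1  {9} 1
  2 to go: {8,9} 2
  3 to go: {7,8,9} 2
  4 to go: {6,7,8,9} 2
  5 to go: {5,6,7,8,9} 2
  6 to go: {4,5,6,7,8,9} 2
  7 to go: {3,4,5,6,7,8,9} 2
  8 to go: {1,3,4,5,6,7,8,9} 2  {2,3,4,5,6,7,8,9} 2
  if 0:c drops first: 4 orders
  if 2:i drops first: 2 orders
heap linearizations: 6

6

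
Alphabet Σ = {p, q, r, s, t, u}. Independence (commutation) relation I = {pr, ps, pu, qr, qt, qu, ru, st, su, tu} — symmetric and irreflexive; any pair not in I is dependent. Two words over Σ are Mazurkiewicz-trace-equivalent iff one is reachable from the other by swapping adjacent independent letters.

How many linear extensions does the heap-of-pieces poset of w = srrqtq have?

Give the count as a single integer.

10

drop 0:s onto floor
drop 1:r onto {0:s}
drop 2:r onto {1:r}
drop 3:q onto {0:s}
drop 4:t onto {2:r}
drop 5:q onto {3:q}
ground layer = {0:s}
drop-orders for the pieces not yet dropped (sum over which currently-grounded one goes next):
  1 to go: {4} 1  {5} 1
  2 to go: {2,4} 1  {3,5} 1  {4,5} 2
  3 to go: {1,2,4} 1  {2,4,5} 3  {3,4,5} 3
  4 to go: {1,2,4,5} 4  {2,3,4,5} 6
  if 0:s drops first: 10 orders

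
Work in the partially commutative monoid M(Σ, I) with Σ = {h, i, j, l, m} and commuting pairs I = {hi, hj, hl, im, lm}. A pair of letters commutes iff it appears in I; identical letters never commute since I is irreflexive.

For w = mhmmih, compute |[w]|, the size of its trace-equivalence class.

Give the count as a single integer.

6

0(m) covers ∅
1(h) covers 0:m
2(m) covers 1:h
3(m) covers 2:m
4(i) covers ∅
5(h) covers 3:m
floor of heap: 0:m, 4:i
completions by unplaced set U, small U first (add the entries for U minus each lowest piece of U):
  |U|=1: {4}:1  {5}:1
  |U|=2: {3,5}:1  {4,5}:2
  |U|=3: {2,3,5}:1  {3,4,5}:3
  |U|=4: {1,2,3,5}:1  {2,3,4,5}:4
  start at 0(m): 5
  start at 4(i): 1
sum over floor = 6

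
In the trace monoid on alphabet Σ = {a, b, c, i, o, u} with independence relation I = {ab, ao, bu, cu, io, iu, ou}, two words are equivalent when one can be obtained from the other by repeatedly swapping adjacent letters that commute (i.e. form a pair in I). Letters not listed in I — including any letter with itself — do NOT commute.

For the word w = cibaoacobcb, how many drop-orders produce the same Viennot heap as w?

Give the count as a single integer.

6

piece 0:c — minimal
piece 1:i rests on {0:c}
piece 2:b rests on {1:i}
piece 3:a rests on {1:i}
piece 4:o rests on {2:b}
piece 5:a rests on {3:a}
piece 6:c rests on {4:o, 5:a}
piece 7:o rests on {6:c}
piece 8:b rests on {7:o}
piece 9:c rests on {8:b}
piece 10:b rests on {9:c}
minimal pieces: {0:c}
ways to finish when only these pieces remain (= sum over removing one remaining piece with nothing left below it):
  1 left: {10}→1
  2 left: {9,10}→1
  3 left: {8,9,10}→1
  4 left: {7,8,9,10}→1
  5 left: {6,7,8,9,10}→1
  6 left: {4,6,7,8,9,10}→1  {5,6,7,8,9,10}→1
  7 left: {2,4,6,7,8,9,10}→1  {3,5,6,7,8,9,10}→1  {4,5,6,7,8,9,10}→2
  8 left: {2,4,5,6,7,8,9,10}→3  {3,4,5,6,7,8,9,10}→3
  9 left: {2,3,4,5,6,7,8,9,10}→6
  placing 0:c first → 6 extensions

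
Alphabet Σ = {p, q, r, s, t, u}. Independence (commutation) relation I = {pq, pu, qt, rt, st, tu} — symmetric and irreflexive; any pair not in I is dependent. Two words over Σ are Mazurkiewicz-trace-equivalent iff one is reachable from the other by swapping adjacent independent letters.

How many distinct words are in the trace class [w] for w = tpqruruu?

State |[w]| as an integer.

#0=t has no predecessor
#1=p depends on [0:t]
#2=q has no predecessor
#3=r depends on [1:p, 2:q]
#4=u depends on [3:r]
#5=r depends on [4:u]
#6=u depends on [5:r]
#7=u depends on [6:u]
sources: [0:t, 2:q]
N(rest) = Σ N(rest − s) over sources s of rest; N(one piece) = 1:
  size 1 → [7]=1
  size 2 → [6,7]=1
  size 3 → [5,6,7]=1
  size 4 → [4,5,6,7]=1
  size 5 → [3,4,5,6,7]=1
  size 6 → [1,3,4,5,6,7]=1  [2,3,4,5,6,7]=1
  first=0(t) contributes 2
  first=2(q) contributes 1
|[w]| = 3

3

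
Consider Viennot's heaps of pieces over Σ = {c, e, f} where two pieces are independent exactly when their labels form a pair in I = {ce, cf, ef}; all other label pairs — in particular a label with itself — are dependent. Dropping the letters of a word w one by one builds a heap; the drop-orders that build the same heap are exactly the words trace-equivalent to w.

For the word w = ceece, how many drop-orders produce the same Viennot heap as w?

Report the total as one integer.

10

drop 0:c onto floor
drop 1:e onto floor
drop 2:e onto {1:e}
drop 3:c onto {0:c}
drop 4:e onto {2:e}
ground layer = {0:c, 1:e}
drop-orders for the pieces not yet dropped (sum over which currently-grounded one goes next):
  1 to go: {3} 1  {4} 1
  2 to go: {0,3} 1  {2,4} 1  {3,4} 2
  3 to go: {0,3,4} 3  {1,2,4} 1  {2,3,4} 3
  if 0:c drops first: 4 orders
  if 1:e drops first: 6 orders
heap linearizations: 10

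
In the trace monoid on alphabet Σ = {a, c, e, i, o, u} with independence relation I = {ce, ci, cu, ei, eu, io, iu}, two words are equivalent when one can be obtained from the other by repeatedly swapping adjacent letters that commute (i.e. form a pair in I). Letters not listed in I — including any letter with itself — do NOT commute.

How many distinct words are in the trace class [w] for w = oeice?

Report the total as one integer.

15

#0=o has no predecessor
#1=e depends on [0:o]
#2=i has no predecessor
#3=c depends on [0:o]
#4=e depends on [1:e]
sources: [0:o, 2:i]
N(rest) = Σ N(rest − s) over sources s of rest; N(one piece) = 1:
  size 1 → [2]=1  [3]=1  [4]=1
  size 2 → [1,4]=1  [2,3]=2  [2,4]=2  [3,4]=2
  size 3 → [1,2,4]=3  [1,3,4]=3  [2,3,4]=6
  first=0(o) contributes 12
  first=2(i) contributes 3
|[w]| = 15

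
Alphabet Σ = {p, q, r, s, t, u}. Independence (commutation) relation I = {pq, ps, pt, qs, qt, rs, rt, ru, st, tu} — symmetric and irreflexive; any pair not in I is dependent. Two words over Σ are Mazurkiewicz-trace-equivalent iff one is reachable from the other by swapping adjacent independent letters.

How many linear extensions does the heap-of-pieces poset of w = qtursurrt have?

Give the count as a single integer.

720

piece 0:q — minimal
piece 1:t — minimal
piece 2:u rests on {0:q}
piece 3:r rests on {0:q}
piece 4:s rests on {2:u}
piece 5:u rests on {4:s}
piece 6:r rests on {3:r}
piece 7:r rests on {6:r}
piece 8:t rests on {1:t}
minimal pieces: {0:q, 1:t}
ways to finish when only these pieces remain (= sum over removing one remaining piece with nothing left below it):
  1 left: {5}→1  {7}→1  {8}→1
  2 left: {1,8}→1  {4,5}→1  {5,7}→2  {5,8}→2  {6,7}→1  {7,8}→2
  3 left: {1,5,8}→3  {1,7,8}→3  {2,4,5}→1  {3,6,7}→1  {4,5,7}→3  {4,5,8}→3  {5,6,7}→3  {5,7,8}→6  {6,7,8}→3
  4 left: {1,4,5,8}→6  {1,5,7,8}→12  {1,6,7,8}→6  {2,4,5,7}→4  {2,4,5,8}→4  {3,5,6,7}→4  {3,6,7,8}→4  {4,5,6,7}→6  {4,5,7,8}→12  {5,6,7,8}→12
  5 left: {1,2,4,5,8}→10  {1,3,6,7,8}→10  {1,4,5,7,8}→30  {1,5,6,7,8}→30  {2,4,5,6,7}→10  {2,4,5,7,8}→20  {3,4,5,6,7}→10  {3,5,6,7,8}→20  {4,5,6,7,8}→30
  6 left: {1,2,4,5,7,8}→60  {1,3,5,6,7,8}→60  {1,4,5,6,7,8}→90  {2,3,4,5,6,7}→20  {2,4,5,6,7,8}→60  {3,4,5,6,7,8}→60
  7 left: {0,2,3,4,5,6,7}→20  {1,2,4,5,6,7,8}→210  {1,3,4,5,6,7,8}→210  {2,3,4,5,6,7,8}→140
  placing 0:q first → 560 extensions
  placing 1:t first → 160 extensions
total linear extensions = 720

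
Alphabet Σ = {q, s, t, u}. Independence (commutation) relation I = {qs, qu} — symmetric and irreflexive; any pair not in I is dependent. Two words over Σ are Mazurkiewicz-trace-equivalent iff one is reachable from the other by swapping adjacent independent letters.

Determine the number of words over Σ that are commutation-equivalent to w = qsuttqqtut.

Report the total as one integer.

drop 0:q onto floor
drop 1:s onto floor
drop 2:u onto {1:s}
drop 3:t onto {0:q, 2:u}
drop 4:t onto {3:t}
drop 5:q onto {4:t}
drop 6:q onto {5:q}
drop 7:t onto {6:q}
drop 8:u onto {7:t}
drop 9:t onto {8:u}
ground layer = {0:q, 1:s}
drop-orders for the pieces not yet dropped (sum over which currently-grounded one goes next):
  1 to go: {9} 1
  2 to go: {8,9} 1
  3 to go: {7,8,9} 1
  4 to go: {6,7,8,9} 1
  5 to go: {5,6,7,8,9} 1
  6 to go: {4,5,6,7,8,9} 1
  7 to go: {3,4,5,6,7,8,9} 1
  8 to go: {0,3,4,5,6,7,8,9} 1  {2,3,4,5,6,7,8,9} 1
  if 0:q drops first: 1 orders
  if 1:s drops first: 2 orders
heap linearizations: 3

3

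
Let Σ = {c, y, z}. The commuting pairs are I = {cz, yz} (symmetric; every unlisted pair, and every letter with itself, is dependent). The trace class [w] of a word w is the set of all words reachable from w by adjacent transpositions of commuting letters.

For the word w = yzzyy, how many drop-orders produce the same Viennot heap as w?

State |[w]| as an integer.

10

0(y) covers ∅
1(z) covers ∅
2(z) covers 1:z
3(y) covers 0:y
4(y) covers 3:y
floor of heap: 0:y, 1:z
completions by unplaced set U, small U first (add the entries for U minus each lowest piece of U):
  |U|=1: {2}:1  {4}:1
  |U|=2: {1,2}:1  {2,4}:2  {3,4}:1
  |U|=3: {0,3,4}:1  {1,2,4}:3  {2,3,4}:3
  start at 0(y): 6
  start at 1(z): 4
sum over floor = 10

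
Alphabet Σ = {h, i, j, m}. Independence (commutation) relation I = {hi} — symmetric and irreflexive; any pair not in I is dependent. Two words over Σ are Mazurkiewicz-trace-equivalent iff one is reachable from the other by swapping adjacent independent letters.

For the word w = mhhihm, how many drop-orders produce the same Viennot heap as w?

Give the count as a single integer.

0(m) covers ∅
1(h) covers 0:m
2(h) covers 1:h
3(i) covers 0:m
4(h) covers 2:h
5(m) covers 3:i, 4:h
floor of heap: 0:m
completions by unplaced set U, small U first (add the entries for U minus each lowest piece of U):
  |U|=1: {5}:1
  |U|=2: {3,5}:1  {4,5}:1
  |U|=3: {2,4,5}:1  {3,4,5}:2
  |U|=4: {1,2,4,5}:1  {2,3,4,5}:3
  start at 0(m): 4

4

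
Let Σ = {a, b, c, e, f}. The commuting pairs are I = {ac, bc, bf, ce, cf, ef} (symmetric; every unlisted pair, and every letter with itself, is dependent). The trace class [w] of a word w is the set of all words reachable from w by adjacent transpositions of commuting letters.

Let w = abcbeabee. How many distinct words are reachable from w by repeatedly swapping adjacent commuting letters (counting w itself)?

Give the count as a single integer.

#0=a has no predecessor
#1=b depends on [0:a]
#2=c has no predecessor
#3=b depends on [1:b]
#4=e depends on [3:b]
#5=a depends on [4:e]
#6=b depends on [5:a]
#7=e depends on [6:b]
#8=e depends on [7:e]
sources: [0:a, 2:c]
N(rest) = Σ N(rest − s) over sources s of rest; N(one piece) = 1:
  size 1 → [2]=1  [8]=1
  size 2 → [2,8]=2  [7,8]=1
  size 3 → [2,7,8]=3  [6,7,8]=1
  size 4 → [2,6,7,8]=4  [5,6,7,8]=1
  size 5 → [2,5,6,7,8]=5  [4,5,6,7,8]=1
  size 6 → [2,4,5,6,7,8]=6  [3,4,5,6,7,8]=1
  size 7 → [1,3,4,5,6,7,8]=1  [2,3,4,5,6,7,8]=7
  first=0(a) contributes 8
  first=2(c) contributes 1
|[w]| = 9

9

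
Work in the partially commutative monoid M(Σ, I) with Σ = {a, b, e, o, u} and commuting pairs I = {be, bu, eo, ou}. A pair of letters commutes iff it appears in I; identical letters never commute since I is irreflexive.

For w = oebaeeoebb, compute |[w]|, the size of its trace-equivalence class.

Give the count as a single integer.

60

piece 0:o — minimal
piece 1:e — minimal
piece 2:b rests on {0:o}
piece 3:a rests on {1:e, 2:b}
piece 4:e rests on {3:a}
piece 5:e rests on {4:e}
piece 6:o rests on {3:a}
piece 7:e rests on {5:e}
piece 8:b rests on {6:o}
piece 9:b rests on {8:b}
minimal pieces: {0:o, 1:e}
ways to finish when only these pieces remain (= sum over removing one remaining piece with nothing left below it):
  1 left: {7}→1  {9}→1
  2 left: {5,7}→1  {7,9}→2  {8,9}→1
  3 left: {4,5,7}→1  {5,7,9}→3  {6,8,9}→1  {7,8,9}→3
  4 left: {4,5,7,9}→4  {5,7,8,9}→6  {6,7,8,9}→4
  5 left: {4,5,7,8,9}→10  {5,6,7,8,9}→10
  6 left: {4,5,6,7,8,9}→20
  7 left: {3,4,5,6,7,8,9}→20
  8 left: {1,3,4,5,6,7,8,9}→20  {2,3,4,5,6,7,8,9}→20
  placing 0:o first → 40 extensions
  placing 1:e first → 20 extensions
total linear extensions = 60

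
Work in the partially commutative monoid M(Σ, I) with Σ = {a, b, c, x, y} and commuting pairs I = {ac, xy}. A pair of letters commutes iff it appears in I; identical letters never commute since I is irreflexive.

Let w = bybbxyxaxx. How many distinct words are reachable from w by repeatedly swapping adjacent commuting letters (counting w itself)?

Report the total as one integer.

piece 0:b — minimal
piece 1:y rests on {0:b}
piece 2:b rests on {1:y}
piece 3:b rests on {2:b}
piece 4:x rests on {3:b}
piece 5:y rests on {3:b}
piece 6:x rests on {4:x}
piece 7:a rests on {5:y, 6:x}
piece 8:x rests on {7:a}
piece 9:x rests on {8:x}
minimal pieces: {0:b}
ways to finish when only these pieces remain (= sum over removing one remaining piece with nothing left below it):
  1 left: {9}→1
  2 left: {8,9}→1
  3 left: {7,8,9}→1
  4 left: {5,7,8,9}→1  {6,7,8,9}→1
  5 left: {4,6,7,8,9}→1  {5,6,7,8,9}→2
  6 left: {4,5,6,7,8,9}→3
  7 left: {3,4,5,6,7,8,9}→3
  8 left: {2,3,4,5,6,7,8,9}→3
  placing 0:b first → 3 extensions

3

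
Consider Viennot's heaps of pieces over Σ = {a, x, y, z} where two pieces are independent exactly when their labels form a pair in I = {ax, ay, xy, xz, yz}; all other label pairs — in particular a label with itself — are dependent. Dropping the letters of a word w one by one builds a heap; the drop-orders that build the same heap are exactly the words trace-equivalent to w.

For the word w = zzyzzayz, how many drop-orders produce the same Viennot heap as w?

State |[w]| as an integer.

drop 0:z onto floor
drop 1:z onto {0:z}
drop 2:y onto floor
drop 3:z onto {1:z}
drop 4:z onto {3:z}
drop 5:a onto {4:z}
drop 6:y onto {2:y}
drop 7:z onto {5:a}
ground layer = {0:z, 2:y}
drop-orders for the pieces not yet dropped (sum over which currently-grounded one goes next):
  1 to go: {6} 1  {7} 1
  2 to go: {2,6} 1  {5,7} 1  {6,7} 2
  3 to go: {2,6,7} 3  {4,5,7} 1  {5,6,7} 3
  4 to go: {2,5,6,7} 6  {3,4,5,7} 1  {4,5,6,7} 4
  5 to go: {1,3,4,5,7} 1  {2,4,5,6,7} 10  {3,4,5,6,7} 5
  6 to go: {0,1,3,4,5,7} 1  {1,3,4,5,6,7} 6  {2,3,4,5,6,7} 15
  if 0:z drops first: 21 orders
  if 2:y drops first: 7 orders
heap linearizations: 28

28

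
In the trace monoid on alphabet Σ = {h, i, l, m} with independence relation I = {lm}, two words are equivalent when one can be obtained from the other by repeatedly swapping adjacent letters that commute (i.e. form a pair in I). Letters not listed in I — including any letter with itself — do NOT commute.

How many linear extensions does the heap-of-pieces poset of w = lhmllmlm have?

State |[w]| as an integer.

piece 0:l — minimal
piece 1:h rests on {0:l}
piece 2:m rests on {1:h}
piece 3:l rests on {1:h}
piece 4:l rests on {3:l}
piece 5:m rests on {2:m}
piece 6:l rests on {4:l}
piece 7:m rests on {5:m}
minimal pieces: {0:l}
ways to finish when only these pieces remain (= sum over removing one remaining piece with nothing left below it):
  1 left: {6}→1  {7}→1
  2 left: {4,6}→1  {5,7}→1  {6,7}→2
  3 left: {2,5,7}→1  {3,4,6}→1  {4,6,7}→3  {5,6,7}→3
  4 left: {2,5,6,7}→4  {3,4,6,7}→4  {4,5,6,7}→6
  5 left: {2,4,5,6,7}→10  {3,4,5,6,7}→10
  6 left: {2,3,4,5,6,7}→20
  placing 0:l first → 20 extensions

20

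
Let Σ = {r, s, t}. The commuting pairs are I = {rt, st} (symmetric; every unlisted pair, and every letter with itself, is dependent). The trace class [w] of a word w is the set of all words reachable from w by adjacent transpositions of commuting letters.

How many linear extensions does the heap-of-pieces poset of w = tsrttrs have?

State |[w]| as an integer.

35

0(t) covers ∅
1(s) covers ∅
2(r) covers 1:s
3(t) covers 0:t
4(t) covers 3:t
5(r) covers 2:r
6(s) covers 5:r
floor of heap: 0:t, 1:s
completions by unplaced set U, small U first (add the entries for U minus each lowest piece of U):
  |U|=1: {4}:1  {6}:1
  |U|=2: {3,4}:1  {4,6}:2  {5,6}:1
  |U|=3: {0,3,4}:1  {2,5,6}:1  {3,4,6}:3  {4,5,6}:3
  |U|=4: {0,3,4,6}:4  {1,2,5,6}:1  {2,4,5,6}:4  {3,4,5,6}:6
  |U|=5: {0,3,4,5,6}:10  {1,2,4,5,6}:5  {2,3,4,5,6}:10
  start at 0(t): 15
  start at 1(s): 20
sum over floor = 35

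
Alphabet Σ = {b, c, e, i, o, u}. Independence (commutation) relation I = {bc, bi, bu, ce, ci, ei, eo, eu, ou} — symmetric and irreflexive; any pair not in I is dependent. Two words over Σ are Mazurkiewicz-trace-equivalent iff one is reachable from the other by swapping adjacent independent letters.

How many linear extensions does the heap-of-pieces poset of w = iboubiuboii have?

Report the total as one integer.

piece 0:i — minimal
piece 1:b — minimal
piece 2:o rests on {0:i, 1:b}
piece 3:u rests on {0:i}
piece 4:b rests on {2:o}
piece 5:i rests on {2:o, 3:u}
piece 6:u rests on {5:i}
piece 7:b rests on {4:b}
piece 8:o rests on {5:i, 7:b}
piece 9:i rests on {6:u, 8:o}
piece 10:i rests on {9:i}
minimal pieces: {0:i, 1:b}
ways to finish when only these pieces remain (= sum over removing one remaining piece with nothing left below it):
  1 left: {10}→1
  2 left: {9,10}→1
  3 left: {6,9,10}→1  {8,9,10}→1
  4 left: {6,8,9,10}→2  {7,8,9,10}→1
  5 left: {4,7,8,9,10}→1  {5,6,8,9,10}→2  {6,7,8,9,10}→3
  6 left: {3,5,6,8,9,10}→2  {4,6,7,8,9,10}→4  {5,6,7,8,9,10}→5
  7 left: {3,5,6,7,8,9,10}→7  {4,5,6,7,8,9,10}→9
  8 left: {2,4,5,6,7,8,9,10}→9  {3,4,5,6,7,8,9,10}→16
  9 left: {1,2,4,5,6,7,8,9,10}→9  {2,3,4,5,6,7,8,9,10}→25
  placing 0:i first → 34 extensions
  placing 1:b first → 25 extensions
total linear extensions = 59

59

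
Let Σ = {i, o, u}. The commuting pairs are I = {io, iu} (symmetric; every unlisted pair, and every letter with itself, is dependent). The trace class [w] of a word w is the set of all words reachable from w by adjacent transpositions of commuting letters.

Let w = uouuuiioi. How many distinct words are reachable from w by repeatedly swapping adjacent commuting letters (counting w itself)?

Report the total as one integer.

84

piece 0:u — minimal
piece 1:o rests on {0:u}
piece 2:u rests on {1:o}
piece 3:u rests on {2:u}
piece 4:u rests on {3:u}
piece 5:i — minimal
piece 6:i rests on {5:i}
piece 7:o rests on {4:u}
piece 8:i rests on {6:i}
minimal pieces: {0:u, 5:i}
ways to finish when only these pieces remain (= sum over removing one remaining piece with nothing left below it):
  1 left: {7}→1  {8}→1
  2 left: {4,7}→1  {6,8}→1  {7,8}→2
  3 left: {3,4,7}→1  {4,7,8}→3  {5,6,8}→1  {6,7,8}→3
  4 left: {2,3,4,7}→1  {3,4,7,8}→4  {4,6,7,8}→6  {5,6,7,8}→4
  5 left: {1,2,3,4,7}→1  {2,3,4,7,8}→5  {3,4,6,7,8}→10  {4,5,6,7,8}→10
  6 left: {0,1,2,3,4,7}→1  {1,2,3,4,7,8}→6  {2,3,4,6,7,8}→15  {3,4,5,6,7,8}→20
  7 left: {0,1,2,3,4,7,8}→7  {1,2,3,4,6,7,8}→21  {2,3,4,5,6,7,8}→35
  placing 0:u first → 56 extensions
  placing 5:i first → 28 extensions
total linear extensions = 84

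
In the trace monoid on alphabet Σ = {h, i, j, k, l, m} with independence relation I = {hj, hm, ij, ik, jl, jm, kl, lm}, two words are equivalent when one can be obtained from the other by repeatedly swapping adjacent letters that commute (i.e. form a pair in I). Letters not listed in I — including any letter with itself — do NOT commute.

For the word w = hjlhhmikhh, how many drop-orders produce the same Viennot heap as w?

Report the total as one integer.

65

piece 0:h — minimal
piece 1:j — minimal
piece 2:l rests on {0:h}
piece 3:h rests on {2:l}
piece 4:h rests on {3:h}
piece 5:m — minimal
piece 6:i rests on {4:h, 5:m}
piece 7:k rests on {1:j, 4:h, 5:m}
piece 8:h rests on {6:i, 7:k}
piece 9:h rests on {8:h}
minimal pieces: {0:h, 1:j, 5:m}
ways to finish when only these pieces remain (= sum over removing one remaining piece with nothing left below it):
  1 left: {9}→1
  2 left: {8,9}→1
  3 left: {6,8,9}→1  {7,8,9}→1
  4 left: {1,7,8,9}→1  {6,7,8,9}→2
  5 left: {1,6,7,8,9}→3  {4,6,7,8,9}→2  {5,6,7,8,9}→2
  6 left: {1,4,6,7,8,9}→5  {1,5,6,7,8,9}→5  {3,4,6,7,8,9}→2  {4,5,6,7,8,9}→4
  7 left: {1,3,4,6,7,8,9}→7  {1,4,5,6,7,8,9}→14  {2,3,4,6,7,8,9}→2  {3,4,5,6,7,8,9}→6
  8 left: {0,2,3,4,6,7,8,9}→2  {1,2,3,4,6,7,8,9}→9  {1,3,4,5,6,7,8,9}→27  {2,3,4,5,6,7,8,9}→8
  placing 0:h first → 44 extensions
  placing 1:j first → 10 extensions
  placing 5:m first → 11 extensions
total linear extensions = 65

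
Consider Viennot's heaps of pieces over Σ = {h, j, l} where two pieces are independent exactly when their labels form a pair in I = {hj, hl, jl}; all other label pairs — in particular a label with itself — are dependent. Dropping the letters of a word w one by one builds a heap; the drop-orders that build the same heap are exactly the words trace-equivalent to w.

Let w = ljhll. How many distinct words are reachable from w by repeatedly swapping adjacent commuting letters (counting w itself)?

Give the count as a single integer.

piece 0:l — minimal
piece 1:j — minimal
piece 2:h — minimal
piece 3:l rests on {0:l}
piece 4:l rests on {3:l}
minimal pieces: {0:l, 1:j, 2:h}
ways to finish when only these pieces remain (= sum over removing one remaining piece with nothing left below it):
  1 left: {1}→1  {2}→1  {4}→1
  2 left: {1,2}→2  {1,4}→2  {2,4}→2  {3,4}→1
  3 left: {0,3,4}→1  {1,2,4}→6  {1,3,4}→3  {2,3,4}→3
  placing 0:l first → 12 extensions
  placing 1:j first → 4 extensions
  placing 2:h first → 4 extensions
total linear extensions = 20

20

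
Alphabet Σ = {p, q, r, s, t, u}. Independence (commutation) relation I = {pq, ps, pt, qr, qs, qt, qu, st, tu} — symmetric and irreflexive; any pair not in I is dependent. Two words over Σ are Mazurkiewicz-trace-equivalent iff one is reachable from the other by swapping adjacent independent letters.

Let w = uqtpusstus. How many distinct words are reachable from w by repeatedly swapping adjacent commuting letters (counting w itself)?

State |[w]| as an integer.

360

drop 0:u onto floor
drop 1:q onto floor
drop 2:t onto floor
drop 3:p onto {0:u}
drop 4:u onto {3:p}
drop 5:s onto {4:u}
drop 6:s onto {5:s}
drop 7:t onto {2:t}
drop 8:u onto {6:s}
drop 9:s onto {8:u}
ground layer = {0:u, 1:q, 2:t}
drop-orders for the pieces not yet dropped (sum over which currently-grounded one goes next):
  1 to go: {1} 1  {7} 1  {9} 1
  2 to go: {1,7} 2  {1,9} 2  {2,7} 1  {7,9} 2  {8,9} 1
  3 to go: {1,2,7} 3  {1,7,9} 6  {1,8,9} 3  {2,7,9} 3  {6,8,9} 1  {7,8,9} 3
  4 to go: {1,2,7,9} 12  {1,6,8,9} 4  {1,7,8,9} 12  {2,7,8,9} 6  {5,6,8,9} 1  {6,7,8,9} 4
  5 to go: {1,2,7,8,9} 30  {1,5,6,8,9} 5  {1,6,7,8,9} 20  {2,6,7,8,9} 10  {4,5,6,8,9} 1  {5,6,7,8,9} 5
  6 to go: {1,2,6,7,8,9} 60  {1,4,5,6,8,9} 6  {1,5,6,7,8,9} 30  {2,5,6,7,8,9} 15  {3,4,5,6,8,9} 1  {4,5,6,7,8,9} 6
  7 to go: {0,3,4,5,6,8,9} 1  {1,2,5,6,7,8,9} 105  {1,3,4,5,6,8,9} 7  {1,4,5,6,7,8,9} 42  {2,4,5,6,7,8,9} 21  {3,4,5,6,7,8,9} 7
  8 to go: {0,1,3,4,5,6,8,9} 8  {0,3,4,5,6,7,8,9} 8  {1,2,4,5,6,7,8,9} 168  {1,3,4,5,6,7,8,9} 56  {2,3,4,5,6,7,8,9} 28
  if 0:u drops first: 252 orders
  if 1:q drops first: 36 orders
  if 2:t drops first: 72 orders
heap linearizations: 360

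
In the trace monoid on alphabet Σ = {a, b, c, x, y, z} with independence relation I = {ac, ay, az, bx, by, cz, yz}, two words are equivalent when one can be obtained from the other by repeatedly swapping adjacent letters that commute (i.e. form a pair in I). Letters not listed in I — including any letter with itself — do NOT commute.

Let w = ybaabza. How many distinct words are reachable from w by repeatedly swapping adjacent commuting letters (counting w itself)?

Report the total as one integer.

14

#0=y has no predecessor
#1=b has no predecessor
#2=a depends on [1:b]
#3=a depends on [2:a]
#4=b depends on [3:a]
#5=z depends on [4:b]
#6=a depends on [4:b]
sources: [0:y, 1:b]
N(rest) = Σ N(rest − s) over sources s of rest; N(one piece) = 1:
  size 1 → [0]=1  [5]=1  [6]=1
  size 2 → [0,5]=2  [0,6]=2  [5,6]=2
  size 3 → [0,5,6]=6  [4,5,6]=2
  size 4 → [0,4,5,6]=8  [3,4,5,6]=2
  size 5 → [0,3,4,5,6]=10  [2,3,4,5,6]=2
  first=0(y) contributes 2
  first=1(b) contributes 12
|[w]| = 14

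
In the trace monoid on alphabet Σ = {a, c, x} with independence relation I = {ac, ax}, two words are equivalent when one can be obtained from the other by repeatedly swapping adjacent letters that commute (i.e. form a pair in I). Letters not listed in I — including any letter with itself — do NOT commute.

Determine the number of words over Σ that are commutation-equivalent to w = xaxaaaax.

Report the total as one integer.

drop 0:x onto floor
drop 1:a onto floor
drop 2:x onto {0:x}
drop 3:a onto {1:a}
drop 4:a onto {3:a}
drop 5:a onto {4:a}
drop 6:a onto {5:a}
drop 7:x onto {2:x}
ground layer = {0:x, 1:a}
drop-orders for the pieces not yet dropped (sum over which currently-grounded one goes next):
  1 to go: {6} 1  {7} 1
  2 to go: {2,7} 1  {5,6} 1  {6,7} 2
  3 to go: {0,2,7} 1  {2,6,7} 3  {4,5,6} 1  {5,6,7} 3
  4 to go: {0,2,6,7} 4  {2,5,6,7} 6  {3,4,5,6} 1  {4,5,6,7} 4
  5 to go: {0,2,5,6,7} 10  {1,3,4,5,6} 1  {2,4,5,6,7} 10  {3,4,5,6,7} 5
  6 to go: {0,2,4,5,6,7} 20  {1,3,4,5,6,7} 6  {2,3,4,5,6,7} 15
  if 0:x drops first: 21 orders
  if 1:a drops first: 35 orders
heap linearizations: 56

56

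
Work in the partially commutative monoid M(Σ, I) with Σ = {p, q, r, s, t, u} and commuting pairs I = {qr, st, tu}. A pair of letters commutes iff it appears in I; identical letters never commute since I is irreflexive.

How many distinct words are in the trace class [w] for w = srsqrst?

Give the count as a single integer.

4

drop 0:s onto floor
drop 1:r onto {0:s}
drop 2:s onto {1:r}
drop 3:q onto {2:s}
drop 4:r onto {2:s}
drop 5:s onto {3:q, 4:r}
drop 6:t onto {3:q, 4:r}
ground layer = {0:s}
drop-orders for the pieces not yet dropped (sum over which currently-grounded one goes next):
  1 to go: {5} 1  {6} 1
  2 to go: {5,6} 2
  3 to go: {3,5,6} 2  {4,5,6} 2
  4 to go: {3,4,5,6} 4
  5 to go: {2,3,4,5,6} 4
  if 0:s drops first: 4 orders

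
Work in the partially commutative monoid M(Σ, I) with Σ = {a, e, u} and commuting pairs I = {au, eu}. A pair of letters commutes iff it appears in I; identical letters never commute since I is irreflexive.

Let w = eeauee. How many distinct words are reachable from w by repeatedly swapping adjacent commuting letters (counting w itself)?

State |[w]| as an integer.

drop 0:e onto floor
drop 1:e onto {0:e}
drop 2:a onto {1:e}
drop 3:u onto floor
drop 4:e onto {2:a}
drop 5:e onto {4:e}
ground layer = {0:e, 3:u}
drop-orders for the pieces not yet dropped (sum over which currently-grounded one goes next):
  1 to go: {3} 1  {5} 1
  2 to go: {3,5} 2  {4,5} 1
  3 to go: {2,4,5} 1  {3,4,5} 3
  4 to go: {1,2,4,5} 1  {2,3,4,5} 4
  if 0:e drops first: 5 orders
  if 3:u drops first: 1 orders
heap linearizations: 6

6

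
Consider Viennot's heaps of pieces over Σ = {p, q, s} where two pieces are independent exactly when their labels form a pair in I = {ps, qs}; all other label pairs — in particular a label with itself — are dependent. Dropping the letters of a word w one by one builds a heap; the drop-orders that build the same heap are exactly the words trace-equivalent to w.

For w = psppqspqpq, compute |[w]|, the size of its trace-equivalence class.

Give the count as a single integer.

0(p) covers ∅
1(s) covers ∅
2(p) covers 0:p
3(p) covers 2:p
4(q) covers 3:p
5(s) covers 1:s
6(p) covers 4:q
7(q) covers 6:p
8(p) covers 7:q
9(q) covers 8:p
floor of heap: 0:p, 1:s
completions by unplaced set U, small U first (add the entries for U minus each lowest piece of U):
  |U|=1: {5}:1  {9}:1
  |U|=2: {1,5}:1  {5,9}:2  {8,9}:1
  |U|=3: {1,5,9}:3  {5,8,9}:3  {7,8,9}:1
  |U|=4: {1,5,8,9}:6  {5,7,8,9}:4  {6,7,8,9}:1
  |U|=5: {1,5,7,8,9}:10  {4,6,7,8,9}:1  {5,6,7,8,9}:5
  |U|=6: {1,5,6,7,8,9}:15  {3,4,6,7,8,9}:1  {4,5,6,7,8,9}:6
  |U|=7: {1,4,5,6,7,8,9}:21  {2,3,4,6,7,8,9}:1  {3,4,5,6,7,8,9}:7
  |U|=8: {0,2,3,4,6,7,8,9}:1  {1,3,4,5,6,7,8,9}:28  {2,3,4,5,6,7,8,9}:8
  start at 0(p): 36
  start at 1(s): 9
sum over floor = 45

45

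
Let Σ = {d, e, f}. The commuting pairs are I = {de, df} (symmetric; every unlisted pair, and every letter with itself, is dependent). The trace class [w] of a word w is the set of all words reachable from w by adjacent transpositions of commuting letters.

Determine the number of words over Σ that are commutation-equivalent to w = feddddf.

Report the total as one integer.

drop 0:f onto floor
drop 1:e onto {0:f}
drop 2:d onto floor
drop 3:d onto {2:d}
drop 4:d onto {3:d}
drop 5:d onto {4:d}
drop 6:f onto {1:e}
ground layer = {0:f, 2:d}
drop-orders for the pieces not yet dropped (sum over which currently-grounded one goes next):
  1 to go: {5} 1  {6} 1
  2 to go: {1,6} 1  {4,5} 1  {5,6} 2
  3 to go: {0,1,6} 1  {1,5,6} 3  {3,4,5} 1  {4,5,6} 3
  4 to go: {0,1,5,6} 4  {1,4,5,6} 6  {2,3,4,5} 1  {3,4,5,6} 4
  5 to go: {0,1,4,5,6} 10  {1,3,4,5,6} 10  {2,3,4,5,6} 5
  if 0:f drops first: 15 orders
  if 2:d drops first: 20 orders
heap linearizations: 35

35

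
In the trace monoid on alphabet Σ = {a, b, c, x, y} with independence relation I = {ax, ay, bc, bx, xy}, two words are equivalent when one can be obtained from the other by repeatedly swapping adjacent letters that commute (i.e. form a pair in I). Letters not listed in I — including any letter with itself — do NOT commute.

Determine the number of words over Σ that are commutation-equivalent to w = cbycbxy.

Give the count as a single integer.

drop 0:c onto floor
drop 1:b onto floor
drop 2:y onto {0:c, 1:b}
drop 3:c onto {2:y}
drop 4:b onto {2:y}
drop 5:x onto {3:c}
drop 6:y onto {3:c, 4:b}
ground layer = {0:c, 1:b}
drop-orders for the pieces not yet dropped (sum over which currently-grounded one goes next):
  1 to go: {5} 1  {6} 1
  2 to go: {4,6} 1  {5,6} 2
  3 to go: {3,5,6} 2  {4,5,6} 3
  4 to go: {3,4,5,6} 5
  5 to go: {2,3,4,5,6} 5
  if 0:c drops first: 5 orders
  if 1:b drops first: 5 orders
heap linearizations: 10

10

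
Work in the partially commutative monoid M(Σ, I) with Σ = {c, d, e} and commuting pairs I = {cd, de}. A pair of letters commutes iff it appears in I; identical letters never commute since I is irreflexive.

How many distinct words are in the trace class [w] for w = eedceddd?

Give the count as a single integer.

#0=e has no predecessor
#1=e depends on [0:e]
#2=d has no predecessor
#3=c depends on [1:e]
#4=e depends on [3:c]
#5=d depends on [2:d]
#6=d depends on [5:d]
#7=d depends on [6:d]
sources: [0:e, 2:d]
N(rest) = Σ N(rest − s) over sources s of rest; N(one piece) = 1:
  size 1 → [4]=1  [7]=1
  size 2 → [3,4]=1  [4,7]=2  [6,7]=1
  size 3 → [1,3,4]=1  [3,4,7]=3  [4,6,7]=3  [5,6,7]=1
  size 4 → [0,1,3,4]=1  [1,3,4,7]=4  [2,5,6,7]=1  [3,4,6,7]=6  [4,5,6,7]=4
  size 5 → [0,1,3,4,7]=5  [1,3,4,6,7]=10  [2,4,5,6,7]=5  [3,4,5,6,7]=10
  size 6 → [0,1,3,4,6,7]=15  [1,3,4,5,6,7]=20  [2,3,4,5,6,7]=15
  first=0(e) contributes 35
  first=2(d) contributes 35
|[w]| = 70

70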